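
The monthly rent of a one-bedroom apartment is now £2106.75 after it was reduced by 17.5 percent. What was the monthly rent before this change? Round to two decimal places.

£2553.64

The overall multiplier applied was 0.825.
So the original monthly rent was £2106.75 ÷ 0.825 ≈ £2553.64.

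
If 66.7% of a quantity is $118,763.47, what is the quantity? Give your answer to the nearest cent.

$118,763.47 ÷ 0.667 ≈ $178,056.18.

$178,056.18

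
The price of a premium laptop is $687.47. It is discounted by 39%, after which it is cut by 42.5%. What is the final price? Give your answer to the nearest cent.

After the 39% decrease: $687.47 × 0.61 = $419.3567.
After the 42.5% decrease: $419.3567 × 0.575 = $241.1301025 ≈ $241.13.

$241.13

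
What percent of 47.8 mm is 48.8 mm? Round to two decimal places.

48.8 mm ÷ 47.8 mm ≈ 102.09%.

102.09%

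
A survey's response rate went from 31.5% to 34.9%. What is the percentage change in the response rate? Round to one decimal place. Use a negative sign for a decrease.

10.8%

The change is 34.9 − 31.5 = 3.4 percentage points.
Relative to the original 31.5%, that is 3.4 ÷ 31.5 ≈ 10.8%.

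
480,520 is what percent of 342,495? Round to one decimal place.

140.3%

480,520 ÷ 342,495 ≈ 140.3%.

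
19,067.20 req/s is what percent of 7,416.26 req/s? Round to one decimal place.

19,067.20 req/s ÷ 7,416.26 req/s ≈ 257.1%.

257.1%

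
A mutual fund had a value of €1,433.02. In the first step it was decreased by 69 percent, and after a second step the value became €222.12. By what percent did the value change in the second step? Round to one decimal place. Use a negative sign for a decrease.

After the first step: €1,433.02 × 0.31 = €444.2362.
Second-step multiplier: €222.12 ÷ €444.2362 ≈ 0.5.
That is a change of -50.0%.

-50.0%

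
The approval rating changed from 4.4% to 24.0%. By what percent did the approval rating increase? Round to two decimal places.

445.45%

The change is 24.0 − 4.4 = 19.6 percentage points.
Relative to the original 4.4%, that is 19.6 ÷ 4.4 ≈ 445.45%.
So the approval rating rose by 445.45%.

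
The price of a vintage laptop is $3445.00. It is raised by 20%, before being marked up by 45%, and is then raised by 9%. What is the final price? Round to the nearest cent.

20% increase: $3445.00 × 1.2 = $4134.
After the 45% increase: $4134 × 1.45 = $5994.3.
9% increase: $5994.3 × 1.09 = $6533.787 ≈ $6533.79.

$6533.79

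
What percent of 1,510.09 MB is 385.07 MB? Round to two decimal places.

385.07 MB ÷ 1,510.09 MB ≈ 25.50%.

25.50%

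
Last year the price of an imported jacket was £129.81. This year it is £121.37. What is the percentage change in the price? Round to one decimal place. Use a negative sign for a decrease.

Change: £121.37 − £129.81 = -£8.44.
Relative to the original: -£8.44 ÷ £129.81 ≈ -6.5%.

-6.5%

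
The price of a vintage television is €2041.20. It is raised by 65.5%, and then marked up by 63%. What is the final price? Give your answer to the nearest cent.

Each change multiplies by a factor: 1.655 × 1.63 = 2.69765.
€2041.20 × 2.69765 = €5506.44318 ≈ €5506.44.

€5506.44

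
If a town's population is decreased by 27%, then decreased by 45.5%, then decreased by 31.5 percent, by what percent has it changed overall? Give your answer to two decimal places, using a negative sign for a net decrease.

The combined multiplier is 0.73 × 0.545 × 0.685 = 0.27252725.
That corresponds to a decrease of 72.75%.

-72.75%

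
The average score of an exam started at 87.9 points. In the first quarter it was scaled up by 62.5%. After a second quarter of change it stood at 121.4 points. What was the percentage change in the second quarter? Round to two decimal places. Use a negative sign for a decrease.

-15.01%

After the first quarter: 87.9 × 1.625 = 142.8375.
Second-quarter multiplier: 121.4 ÷ 142.8375 ≈ 0.849917.
That is a change of -15.01%.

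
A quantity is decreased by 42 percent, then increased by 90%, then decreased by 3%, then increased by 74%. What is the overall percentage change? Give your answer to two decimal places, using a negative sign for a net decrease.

86.00%

A 42% decrease multiplies by 0.58.
Then a 90% increase: 0.58 × 1.9 = 1.102.
Then a 3% decrease: 1.102 × 0.97 = 1.06894.
Then a 74% increase: 1.06894 × 1.74 = 1.8599556.
Overall factor 1.8599556, i.e. 86.00%.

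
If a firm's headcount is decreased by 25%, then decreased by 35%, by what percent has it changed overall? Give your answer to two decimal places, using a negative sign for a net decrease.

-51.25%

A 25% decrease multiplies by 0.75.
Then a 35% decrease: 0.75 × 0.65 = 0.4875.
Overall factor 0.4875, i.e. -51.25%.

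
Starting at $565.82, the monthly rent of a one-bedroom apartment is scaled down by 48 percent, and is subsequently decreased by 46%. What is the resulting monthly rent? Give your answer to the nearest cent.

$158.88

Each change multiplies by a factor: 0.52 × 0.54 = 0.2808.
$565.82 × 0.2808 = $158.882256 ≈ $158.88.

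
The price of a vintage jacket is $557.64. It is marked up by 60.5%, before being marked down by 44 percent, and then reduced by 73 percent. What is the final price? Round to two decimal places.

Each change multiplies by a factor: 1.605 × 0.56 × 0.27 = 0.242676.
$557.64 × 0.242676 = $135.32584464 ≈ $135.33.

$135.33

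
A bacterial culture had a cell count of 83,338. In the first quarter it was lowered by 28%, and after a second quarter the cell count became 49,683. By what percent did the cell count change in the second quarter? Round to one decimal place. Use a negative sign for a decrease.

After the first quarter: 83,338 × 0.72 = 60003.36.
Second-quarter multiplier: 49,683 ÷ 60003.36 ≈ 0.828.
That is a change of -17.2%.

-17.2%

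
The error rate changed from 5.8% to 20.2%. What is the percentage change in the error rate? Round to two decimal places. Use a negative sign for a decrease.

The change is 20.2 − 5.8 = 14.4 percentage points.
Relative to the original 5.8%, that is 14.4 ÷ 5.8 ≈ 248.28%.

248.28%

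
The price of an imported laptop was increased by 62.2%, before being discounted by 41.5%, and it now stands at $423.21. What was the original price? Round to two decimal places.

Undoing the 41.5% decrease: $423.21 ÷ 0.585 ≈ $723.435897.
Undoing the 62.2% increase: $723.435897 ÷ 1.622 ≈ $446.01.

$446.01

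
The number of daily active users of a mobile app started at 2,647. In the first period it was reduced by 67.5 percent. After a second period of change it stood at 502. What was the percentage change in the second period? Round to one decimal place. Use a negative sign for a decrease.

After the first period: 2,647 × 0.325 = 860.275.
Second-period multiplier: 502 ÷ 860.275 ≈ 0.58353.
That is a change of -41.6%.

-41.6%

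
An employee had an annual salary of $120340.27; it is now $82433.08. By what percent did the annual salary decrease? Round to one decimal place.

31.5%

Change: $82433.08 − $120340.27 = -$37907.19.
Relative to the original: -$37907.19 ÷ $120340.27 ≈ -31.5%.
So the annual salary decreased by 31.5%.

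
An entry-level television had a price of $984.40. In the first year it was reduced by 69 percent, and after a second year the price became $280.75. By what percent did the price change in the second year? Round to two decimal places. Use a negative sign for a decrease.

-8.00%

After the first year: $984.40 × 0.31 = $305.164.
Second-year multiplier: $280.75 ÷ $305.164 ≈ 0.919997.
That is a change of -8.00%.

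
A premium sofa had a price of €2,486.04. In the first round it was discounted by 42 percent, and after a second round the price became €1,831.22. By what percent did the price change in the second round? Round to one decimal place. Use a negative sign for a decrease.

After the first round: €2,486.04 × 0.58 = €1441.9032.
Second-round multiplier: €1,831.22 ÷ €1441.9032 ≈ 1.27.
That is a change of 27.0%.

27.0%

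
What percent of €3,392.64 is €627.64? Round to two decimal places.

€627.64 ÷ €3,392.64 ≈ 18.50%.

18.50%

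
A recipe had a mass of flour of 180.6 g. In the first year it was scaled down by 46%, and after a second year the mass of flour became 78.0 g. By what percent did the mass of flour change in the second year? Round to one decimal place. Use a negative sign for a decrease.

After the first year: 180.6 × 0.54 = 97.524.
Second-year multiplier: 78.0 ÷ 97.524 ≈ 0.7998.
That is a change of -20.0%.

-20.0%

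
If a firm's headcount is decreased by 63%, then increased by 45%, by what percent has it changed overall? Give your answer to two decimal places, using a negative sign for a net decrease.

-46.35%

A 63% decrease multiplies by 0.37.
Then a 45% increase: 0.37 × 1.45 = 0.5365.
Overall factor 0.5365, i.e. -46.35%.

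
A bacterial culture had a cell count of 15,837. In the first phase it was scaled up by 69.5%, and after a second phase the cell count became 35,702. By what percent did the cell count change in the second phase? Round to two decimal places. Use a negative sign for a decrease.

33.00%

After the first phase: 15,837 × 1.695 = 26843.715.
Second-phase multiplier: 35,702 ÷ 26843.715 ≈ 1.329995.
That is a change of 33.00%.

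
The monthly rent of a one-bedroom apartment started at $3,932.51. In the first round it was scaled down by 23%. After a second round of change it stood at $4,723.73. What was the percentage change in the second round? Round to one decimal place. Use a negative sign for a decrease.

After the first round: $3,932.51 × 0.77 = $3028.0327.
Second-round multiplier: $4,723.73 ÷ $3028.0327 ≈ 1.56.
That is a change of 56.0%.

56.0%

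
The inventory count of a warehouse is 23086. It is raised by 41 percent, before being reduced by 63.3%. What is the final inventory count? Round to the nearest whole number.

11946

Each change multiplies by a factor: 1.41 × 0.367 = 0.51747.
23086 × 0.51747 = 11946.31242 ≈ 11946.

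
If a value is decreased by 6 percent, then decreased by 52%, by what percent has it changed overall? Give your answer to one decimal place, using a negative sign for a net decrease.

The combined multiplier is 0.94 × 0.48 = 0.4512.
That corresponds to a decrease of 54.9%.

-54.9%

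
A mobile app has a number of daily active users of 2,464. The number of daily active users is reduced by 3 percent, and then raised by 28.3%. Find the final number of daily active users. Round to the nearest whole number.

3,066

3% decrease: 2,464 × 0.97 = 2390.08.
After the 28.3% increase: 2390.08 × 1.283 = 3066.47264 ≈ 3,066.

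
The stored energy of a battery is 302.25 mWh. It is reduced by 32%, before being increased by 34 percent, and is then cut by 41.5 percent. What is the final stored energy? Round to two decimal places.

161.11 mWh

Each change multiplies by a factor: 0.68 × 1.34 × 0.585 = 0.533052.
302.25 × 0.533052 = 161.114967 ≈ 161.11.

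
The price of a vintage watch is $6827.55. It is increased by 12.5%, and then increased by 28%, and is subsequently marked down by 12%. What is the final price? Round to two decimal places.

$8651.87

Apply the 12.5% increase: $6827.55 × 1.125 = $7680.99375.
Apply the 28% increase: $7680.99375 × 1.28 = $9831.672.
12% decrease: $9831.672 × 0.88 = $8651.87136 ≈ $8651.87.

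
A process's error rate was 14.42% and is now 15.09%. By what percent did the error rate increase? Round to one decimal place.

The change is 15.09 − 14.42 = 0.67 percentage points.
Relative to the original 14.42%, that is 0.67 ÷ 14.42 ≈ 4.6%.
So the error rate rose by 4.6%.

4.6%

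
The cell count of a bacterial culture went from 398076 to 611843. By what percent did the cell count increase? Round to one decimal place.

Change: 611843 − 398076 = 213767.
Relative to the original: 213767 ÷ 398076 ≈ 53.7%.
So the cell count increased by 53.7%.

53.7%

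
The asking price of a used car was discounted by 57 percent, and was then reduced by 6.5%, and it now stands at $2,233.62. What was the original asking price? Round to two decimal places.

Undoing the 6.5% decrease: $2,233.62 ÷ 0.935 ≈ $2388.898396.
Undoing the 57% decrease: $2388.898396 ÷ 0.43 ≈ $5,555.58.

$5,555.58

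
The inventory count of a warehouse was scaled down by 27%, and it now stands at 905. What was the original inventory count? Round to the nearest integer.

1240

The overall multiplier applied was 0.73.
So the original inventory count was 905 ÷ 0.73 ≈ 1240.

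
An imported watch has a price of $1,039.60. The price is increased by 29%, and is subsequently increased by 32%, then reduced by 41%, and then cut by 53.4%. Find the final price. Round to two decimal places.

$486.71

29% increase: $1,039.60 × 1.29 = $1341.084.
32% increase: $1341.084 × 1.32 = $1770.23088.
After the 41% decrease: $1770.23088 × 0.59 = $1044.4362192.
53.4% decrease: $1044.4362192 × 0.466 = $486.7072781472 ≈ $486.71.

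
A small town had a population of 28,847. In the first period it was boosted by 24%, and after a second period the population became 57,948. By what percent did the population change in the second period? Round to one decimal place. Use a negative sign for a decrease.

After the first period: 28,847 × 1.24 = 35770.28.
Second-period multiplier: 57,948 ÷ 35770.28 ≈ 1.62.
That is a change of 62.0%.

62.0%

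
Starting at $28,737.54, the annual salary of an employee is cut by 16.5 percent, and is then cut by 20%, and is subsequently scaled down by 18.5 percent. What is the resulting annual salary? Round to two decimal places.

$15,645.29

Each change multiplies by a factor: 0.835 × 0.8 × 0.815 = 0.54442.
$28,737.54 × 0.54442 = $15645.2915268 ≈ $15,645.29.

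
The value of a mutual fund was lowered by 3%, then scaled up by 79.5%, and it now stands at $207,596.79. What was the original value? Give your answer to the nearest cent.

The overall multiplier applied was 0.97 × 1.795 = 1.74115.
So the original value was $207,596.79 ÷ 1.74115 ≈ $119,229.70.

$119,229.70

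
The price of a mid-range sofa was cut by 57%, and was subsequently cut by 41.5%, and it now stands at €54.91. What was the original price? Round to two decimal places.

The overall multiplier applied was 0.43 × 0.585 = 0.25155.
So the original price was €54.91 ÷ 0.25155 ≈ €218.29.

€218.29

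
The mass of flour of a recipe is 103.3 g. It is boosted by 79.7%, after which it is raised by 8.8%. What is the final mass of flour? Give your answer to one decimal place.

Each change multiplies by a factor: 1.797 × 1.088 = 1.955136.
103.3 × 1.955136 = 201.9655488 ≈ 202.0.

202.0 g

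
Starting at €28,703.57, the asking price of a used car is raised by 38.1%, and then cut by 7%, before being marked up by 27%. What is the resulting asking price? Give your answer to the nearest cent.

€46,818.37

38.1% increase: €28,703.57 × 1.381 = €39639.63017.
7% decrease: €39639.63017 × 0.93 = €36864.8560581.
27% increase: €36864.8560581 × 1.27 = €46818.367193787 ≈ €46,818.37.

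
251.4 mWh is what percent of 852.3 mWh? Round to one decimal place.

251.4 mWh ÷ 852.3 mWh ≈ 29.5%.

29.5%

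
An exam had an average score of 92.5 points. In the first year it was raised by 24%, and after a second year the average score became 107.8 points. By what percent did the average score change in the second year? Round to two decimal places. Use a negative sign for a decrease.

After the first year: 92.5 × 1.24 = 114.7.
Second-year multiplier: 107.8 ÷ 114.7 ≈ 0.939843.
That is a change of -6.02%.

-6.02%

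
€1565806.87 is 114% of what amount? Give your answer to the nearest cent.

€1565806.87 ÷ 1.14 ≈ €1373514.80.

€1373514.80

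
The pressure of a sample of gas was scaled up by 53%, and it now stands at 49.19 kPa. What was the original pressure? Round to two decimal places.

The overall multiplier applied was 1.53.
So the original pressure was 49.19 ÷ 1.53 ≈ 32.15 kPa.

32.15 kPa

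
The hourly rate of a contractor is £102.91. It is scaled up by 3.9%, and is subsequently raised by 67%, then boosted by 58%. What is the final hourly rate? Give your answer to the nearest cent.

£282.13

3.9% increase: £102.91 × 1.039 = £106.92349.
After the 67% increase: £106.92349 × 1.67 = £178.5622283.
After the 58% increase: £178.5622283 × 1.58 = £282.128320714 ≈ £282.13.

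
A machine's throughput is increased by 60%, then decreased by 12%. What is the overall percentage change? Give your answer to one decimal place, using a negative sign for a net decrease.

40.8%

A 60% increase multiplies by 1.6.
Then a 12% decrease: 1.6 × 0.88 = 1.408.
Overall factor 1.408, i.e. 40.8%.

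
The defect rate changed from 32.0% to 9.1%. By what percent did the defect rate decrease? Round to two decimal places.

The change is 9.1 − 32.0 = -22.9 percentage points.
Relative to the original 32.0%, that is -22.9 ÷ 32.0 ≈ -71.56%.
So the defect rate fell by 71.56%.

71.56%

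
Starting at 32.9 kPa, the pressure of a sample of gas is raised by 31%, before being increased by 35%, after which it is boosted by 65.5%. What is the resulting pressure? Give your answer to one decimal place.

Apply the 31% increase: 32.9 × 1.31 = 43.099.
After the 35% increase: 43.099 × 1.35 = 58.18365.
After the 65.5% increase: 58.18365 × 1.655 = 96.29394075 ≈ 96.3.

96.3 kPa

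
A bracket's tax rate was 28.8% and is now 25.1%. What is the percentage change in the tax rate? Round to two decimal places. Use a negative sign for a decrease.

The change is 25.1 − 28.8 = -3.7 percentage points.
Relative to the original 28.8%, that is -3.7 ÷ 28.8 ≈ -12.85%.

-12.85%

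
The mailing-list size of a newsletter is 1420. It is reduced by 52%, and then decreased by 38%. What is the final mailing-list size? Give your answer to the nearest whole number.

423

After the 52% decrease: 1420 × 0.48 = 681.6.
Apply the 38% decrease: 681.6 × 0.62 = 422.592 ≈ 423.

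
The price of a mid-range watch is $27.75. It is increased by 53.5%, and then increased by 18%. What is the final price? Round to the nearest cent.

$50.26

After the 53.5% increase: $27.75 × 1.535 = $42.59625.
Apply the 18% increase: $42.59625 × 1.18 = $50.263575 ≈ $50.26.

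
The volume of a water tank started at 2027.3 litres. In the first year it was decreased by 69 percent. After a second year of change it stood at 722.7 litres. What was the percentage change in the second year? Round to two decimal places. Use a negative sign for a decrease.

After the first year: 2027.3 × 0.31 = 628.463.
Second-year multiplier: 722.7 ÷ 628.463 ≈ 1.149948.
That is a change of 14.99%.

14.99%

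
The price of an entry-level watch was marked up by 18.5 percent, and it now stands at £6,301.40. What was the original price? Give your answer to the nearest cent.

£5,317.64

The overall multiplier applied was 1.185.
So the original price was £6,301.40 ÷ 1.185 ≈ £5,317.64.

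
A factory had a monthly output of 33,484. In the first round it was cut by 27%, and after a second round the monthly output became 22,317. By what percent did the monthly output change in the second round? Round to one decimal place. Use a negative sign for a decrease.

After the first round: 33,484 × 0.73 = 24443.32.
Second-round multiplier: 22,317 ÷ 24443.32 ≈ 0.91301.
That is a change of -8.7%.

-8.7%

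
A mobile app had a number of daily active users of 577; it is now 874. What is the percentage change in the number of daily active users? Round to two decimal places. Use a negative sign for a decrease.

51.47%

Change: 874 − 577 = 297.
Relative to the original: 297 ÷ 577 ≈ 51.47%.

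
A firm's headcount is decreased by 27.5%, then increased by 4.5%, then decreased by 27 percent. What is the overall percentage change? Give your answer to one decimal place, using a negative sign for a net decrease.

A 27.5% decrease multiplies by 0.725.
Then a 4.5% increase: 0.725 × 1.045 = 0.757625.
Then a 27% decrease: 0.757625 × 0.73 = 0.55306625.
Overall factor 0.55306625, i.e. -44.7%.

-44.7%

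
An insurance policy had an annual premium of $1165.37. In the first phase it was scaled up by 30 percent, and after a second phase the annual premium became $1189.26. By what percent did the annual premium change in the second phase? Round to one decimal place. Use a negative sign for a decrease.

-21.5%

After the first phase: $1165.37 × 1.3 = $1514.981.
Second-phase multiplier: $1189.26 ÷ $1514.981 ≈ 0.785.
That is a change of -21.5%.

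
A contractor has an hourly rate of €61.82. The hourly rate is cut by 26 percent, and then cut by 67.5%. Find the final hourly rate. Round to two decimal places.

Each change multiplies by a factor: 0.74 × 0.325 = 0.2405.
€61.82 × 0.2405 = €14.86771 ≈ €14.87.

€14.87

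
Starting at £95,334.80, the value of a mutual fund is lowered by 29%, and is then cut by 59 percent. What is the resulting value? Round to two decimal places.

29% decrease: £95,334.80 × 0.71 = £67687.708.
Apply the 59% decrease: £67687.708 × 0.41 = £27751.96028 ≈ £27,751.96.

£27,751.96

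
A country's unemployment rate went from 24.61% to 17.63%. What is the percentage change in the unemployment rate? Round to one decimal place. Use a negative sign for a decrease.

The change is 17.63 − 24.61 = -6.98 percentage points.
Relative to the original 24.61%, that is -6.98 ÷ 24.61 ≈ -28.4%.

-28.4%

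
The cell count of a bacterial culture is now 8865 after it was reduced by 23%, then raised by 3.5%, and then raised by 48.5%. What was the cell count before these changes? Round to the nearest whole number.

Undoing the 48.5% increase: 8865 ÷ 1.485 ≈ 5969.69697.
Undoing the 3.5% increase: 5969.69697 ÷ 1.035 ≈ 5767.823159.
Undoing the 23% decrease: 5767.823159 ÷ 0.77 ≈ 7491.

7491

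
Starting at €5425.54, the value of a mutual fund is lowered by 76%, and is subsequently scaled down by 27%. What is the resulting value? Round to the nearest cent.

After the 76% decrease: €5425.54 × 0.24 = €1302.1296.
After the 27% decrease: €1302.1296 × 0.73 = €950.554608 ≈ €950.55.

€950.55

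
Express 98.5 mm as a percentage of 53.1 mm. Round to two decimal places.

185.50%

98.5 mm ÷ 53.1 mm ≈ 185.50%.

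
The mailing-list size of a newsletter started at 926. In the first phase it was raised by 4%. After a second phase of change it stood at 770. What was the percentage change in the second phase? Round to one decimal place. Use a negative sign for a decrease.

-20.0%

After the first phase: 926 × 1.04 = 963.04.
Second-phase multiplier: 770 ÷ 963.04 ≈ 0.79955.
That is a change of -20.0%.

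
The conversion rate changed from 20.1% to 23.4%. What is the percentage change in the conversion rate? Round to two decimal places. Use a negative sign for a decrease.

The change is 23.4 − 20.1 = 3.3 percentage points.
Relative to the original 20.1%, that is 3.3 ÷ 20.1 ≈ 16.42%.

16.42%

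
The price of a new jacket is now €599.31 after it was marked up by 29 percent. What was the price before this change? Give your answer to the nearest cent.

€464.58

The overall multiplier applied was 1.29.
So the original price was €599.31 ÷ 1.29 ≈ €464.58.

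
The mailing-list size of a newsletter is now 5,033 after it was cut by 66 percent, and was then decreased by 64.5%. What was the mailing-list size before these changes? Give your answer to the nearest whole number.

Undoing the 64.5% decrease: 5,033 ÷ 0.355 ≈ 14177.464789.
Undoing the 66% decrease: 14177.464789 ÷ 0.34 ≈ 41,698.

41,698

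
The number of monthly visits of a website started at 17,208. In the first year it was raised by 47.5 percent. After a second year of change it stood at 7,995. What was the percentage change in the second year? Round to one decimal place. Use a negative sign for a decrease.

-68.5%

After the first year: 17,208 × 1.475 = 25381.8.
Second-year multiplier: 7,995 ÷ 25381.8 ≈ 0.31499.
That is a change of -68.5%.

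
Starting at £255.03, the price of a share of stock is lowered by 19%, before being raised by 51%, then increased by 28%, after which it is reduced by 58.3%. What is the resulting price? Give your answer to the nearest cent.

Apply the 19% decrease: £255.03 × 0.81 = £206.5743.
Apply the 51% increase: £206.5743 × 1.51 = £311.927193.
28% increase: £311.927193 × 1.28 = £399.26680704.
58.3% decrease: £399.26680704 × 0.417 = £166.49425853568 ≈ £166.49.

£166.49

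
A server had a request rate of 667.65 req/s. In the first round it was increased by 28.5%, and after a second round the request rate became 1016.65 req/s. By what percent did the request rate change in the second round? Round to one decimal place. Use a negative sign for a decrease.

18.5%

After the first round: 667.65 × 1.285 = 857.93025.
Second-round multiplier: 1016.65 ÷ 857.93025 ≈ 1.185.
That is a change of 18.5%.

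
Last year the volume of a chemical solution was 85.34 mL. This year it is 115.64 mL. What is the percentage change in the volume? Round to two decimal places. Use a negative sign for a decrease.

35.51%

Change: 115.64 − 85.34 = 30.30.
Relative to the original: 30.30 ÷ 85.34 ≈ 35.51%.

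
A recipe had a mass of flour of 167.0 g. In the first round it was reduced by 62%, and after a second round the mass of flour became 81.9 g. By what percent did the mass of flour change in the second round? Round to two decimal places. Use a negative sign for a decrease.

After the first round: 167.0 × 0.38 = 63.46.
Second-round multiplier: 81.9 ÷ 63.46 ≈ 1.290577.
That is a change of 29.06%.

29.06%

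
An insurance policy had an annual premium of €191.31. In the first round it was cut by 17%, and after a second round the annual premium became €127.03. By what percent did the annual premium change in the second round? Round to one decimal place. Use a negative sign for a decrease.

After the first round: €191.31 × 0.83 = €158.7873.
Second-round multiplier: €127.03 ÷ €158.7873 ≈ 0.8.
That is a change of -20.0%.

-20.0%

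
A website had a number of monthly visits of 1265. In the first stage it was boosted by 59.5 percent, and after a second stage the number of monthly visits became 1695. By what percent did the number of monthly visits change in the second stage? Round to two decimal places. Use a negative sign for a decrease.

After the first stage: 1265 × 1.595 = 2017.675.
Second-stage multiplier: 1695 ÷ 2017.675 ≈ 0.840076.
That is a change of -15.99%.

-15.99%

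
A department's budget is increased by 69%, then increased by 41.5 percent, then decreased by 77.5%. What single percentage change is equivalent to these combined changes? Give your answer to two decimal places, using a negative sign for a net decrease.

The combined multiplier is 1.69 × 1.415 × 0.225 = 0.53805375.
That corresponds to a decrease of 46.19%.

-46.19%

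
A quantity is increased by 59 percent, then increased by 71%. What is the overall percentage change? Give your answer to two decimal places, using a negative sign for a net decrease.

A 59% increase multiplies by 1.59.
Then a 71% increase: 1.59 × 1.71 = 2.7189.
Overall factor 2.7189, i.e. 171.89%.

171.89%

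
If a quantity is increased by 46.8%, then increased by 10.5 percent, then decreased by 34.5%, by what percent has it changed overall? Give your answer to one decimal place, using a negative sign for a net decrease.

6.3%

A 46.8% increase multiplies by 1.468.
Then a 10.5% increase: 1.468 × 1.105 = 1.62214.
Then a 34.5% decrease: 1.62214 × 0.655 = 1.0625017.
Overall factor 1.0625017, i.e. 6.3%.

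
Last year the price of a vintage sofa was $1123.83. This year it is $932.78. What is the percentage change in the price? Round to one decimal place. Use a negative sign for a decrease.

-17.0%

Change: $932.78 − $1123.83 = -$191.05.
Relative to the original: -$191.05 ÷ $1123.83 ≈ -17.0%.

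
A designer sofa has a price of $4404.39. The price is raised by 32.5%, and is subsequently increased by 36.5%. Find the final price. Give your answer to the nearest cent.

After the 32.5% increase: $4404.39 × 1.325 = $5835.81675.
After the 36.5% increase: $5835.81675 × 1.365 = $7965.88986375 ≈ $7965.89.

$7965.89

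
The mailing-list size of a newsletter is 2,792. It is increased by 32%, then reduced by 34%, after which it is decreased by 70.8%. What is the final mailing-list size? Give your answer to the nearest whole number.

710

Each change multiplies by a factor: 1.32 × 0.66 × 0.292 = 0.2543904.
2,792 × 0.2543904 = 710.2579968 ≈ 710.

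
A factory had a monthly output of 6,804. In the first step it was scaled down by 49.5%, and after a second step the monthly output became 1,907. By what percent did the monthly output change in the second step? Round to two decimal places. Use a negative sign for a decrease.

After the first step: 6,804 × 0.505 = 3436.02.
Second-step multiplier: 1,907 ÷ 3436.02 ≈ 0.555003.
That is a change of -44.50%.

-44.50%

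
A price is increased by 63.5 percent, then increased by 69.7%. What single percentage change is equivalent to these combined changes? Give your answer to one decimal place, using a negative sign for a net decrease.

177.5%

The combined multiplier is 1.635 × 1.697 = 2.774595.
That corresponds to an increase of 177.5%.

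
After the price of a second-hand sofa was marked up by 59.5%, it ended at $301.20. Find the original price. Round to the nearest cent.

$188.84

The overall multiplier applied was 1.595.
So the original price was $301.20 ÷ 1.595 ≈ $188.84.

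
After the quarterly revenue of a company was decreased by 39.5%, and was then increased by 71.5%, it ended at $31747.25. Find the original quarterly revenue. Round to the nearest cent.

$30597.55

Undoing the 71.5% increase: $31747.25 ÷ 1.715 ≈ $18511.516035.
Undoing the 39.5% decrease: $18511.516035 ÷ 0.605 ≈ $30597.55.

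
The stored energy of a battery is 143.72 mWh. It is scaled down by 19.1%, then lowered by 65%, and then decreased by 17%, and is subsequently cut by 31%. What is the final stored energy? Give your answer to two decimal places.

23.31 mWh

Each change multiplies by a factor: 0.809 × 0.35 × 0.83 × 0.69 = 0.162160005.
143.72 × 0.162160005 = 23.3056359186 ≈ 23.31.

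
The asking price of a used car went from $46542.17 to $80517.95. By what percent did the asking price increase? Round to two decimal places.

73.00%

Change: $80517.95 − $46542.17 = $33975.78.
Relative to the original: $33975.78 ÷ $46542.17 ≈ 73.00%.
So the asking price increased by 73.00%.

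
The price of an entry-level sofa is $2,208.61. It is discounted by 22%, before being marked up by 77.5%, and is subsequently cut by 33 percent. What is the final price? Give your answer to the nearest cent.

Apply the 22% decrease: $2,208.61 × 0.78 = $1722.7158.
Apply the 77.5% increase: $1722.7158 × 1.775 = $3057.820545.
After the 33% decrease: $3057.820545 × 0.67 = $2048.73976515 ≈ $2,048.74.

$2,048.74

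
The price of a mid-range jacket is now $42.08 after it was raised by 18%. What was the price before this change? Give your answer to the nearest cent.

The overall multiplier applied was 1.18.
So the original price was $42.08 ÷ 1.18 ≈ $35.66.

$35.66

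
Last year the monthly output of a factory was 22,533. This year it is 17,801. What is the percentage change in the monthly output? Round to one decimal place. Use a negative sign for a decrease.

Change: 17,801 − 22,533 = -4,732.
Relative to the original: -4,732 ÷ 22,533 ≈ -21.0%.

-21.0%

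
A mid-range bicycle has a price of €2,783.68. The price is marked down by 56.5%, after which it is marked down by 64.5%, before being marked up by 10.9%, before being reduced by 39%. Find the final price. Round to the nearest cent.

€290.80

Each change multiplies by a factor: 0.435 × 0.355 × 1.109 × 0.61 = 0.10446696825.
€2,783.68 × 0.10446696825 = €290.80261017816 ≈ €290.80.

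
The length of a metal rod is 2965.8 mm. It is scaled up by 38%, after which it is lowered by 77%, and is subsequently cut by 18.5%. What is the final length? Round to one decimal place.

Each change multiplies by a factor: 1.38 × 0.23 × 0.815 = 0.258681.
2965.8 × 0.258681 = 767.1961098 ≈ 767.2.

767.2 mm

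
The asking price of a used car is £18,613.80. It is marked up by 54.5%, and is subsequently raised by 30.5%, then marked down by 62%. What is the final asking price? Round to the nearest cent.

54.5% increase: £18,613.80 × 1.545 = £28758.321.
Apply the 30.5% increase: £28758.321 × 1.305 = £37529.608905.
Apply the 62% decrease: £37529.608905 × 0.38 = £14261.2513839 ≈ £14,261.25.

£14,261.25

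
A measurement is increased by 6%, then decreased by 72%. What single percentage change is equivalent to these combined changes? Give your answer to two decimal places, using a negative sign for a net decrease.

-70.32%

The combined multiplier is 1.06 × 0.28 = 0.2968.
That corresponds to a decrease of 70.32%.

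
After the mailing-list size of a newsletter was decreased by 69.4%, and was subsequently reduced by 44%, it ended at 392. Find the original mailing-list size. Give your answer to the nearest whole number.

2,288

Undoing the 44% decrease: 392 ÷ 0.56 = 700.
Undoing the 69.4% decrease: 700 ÷ 0.306 ≈ 2,288.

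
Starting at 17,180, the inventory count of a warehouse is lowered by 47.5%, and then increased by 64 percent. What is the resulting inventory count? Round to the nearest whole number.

Each change multiplies by a factor: 0.525 × 1.64 = 0.861.
17,180 × 0.861 = 14791.98 ≈ 14,792.

14,792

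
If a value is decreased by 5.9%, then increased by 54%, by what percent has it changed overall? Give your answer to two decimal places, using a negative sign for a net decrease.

44.91%

The combined multiplier is 0.941 × 1.54 = 1.44914.
That corresponds to an increase of 44.91%.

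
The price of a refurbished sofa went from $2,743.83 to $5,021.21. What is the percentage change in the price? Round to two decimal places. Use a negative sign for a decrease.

83.00%

Change: $5,021.21 − $2,743.83 = $2,277.38.
Relative to the original: $2,277.38 ÷ $2,743.83 ≈ 83.00%.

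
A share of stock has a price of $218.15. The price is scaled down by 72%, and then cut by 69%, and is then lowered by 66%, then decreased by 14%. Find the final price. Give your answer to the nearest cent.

$5.54

After the 72% decrease: $218.15 × 0.28 = $61.082.
After the 69% decrease: $61.082 × 0.31 = $18.93542.
After the 66% decrease: $18.93542 × 0.34 = $6.4380428.
After the 14% decrease: $6.4380428 × 0.86 = $5.536716808 ≈ $5.54.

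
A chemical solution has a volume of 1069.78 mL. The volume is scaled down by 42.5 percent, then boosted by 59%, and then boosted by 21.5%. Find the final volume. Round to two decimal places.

Each change multiplies by a factor: 0.575 × 1.59 × 1.215 = 1.11081375.
1069.78 × 1.11081375 = 1188.326333475 ≈ 1188.33.

1188.33 mL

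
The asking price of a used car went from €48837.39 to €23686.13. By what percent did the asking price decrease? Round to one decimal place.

51.5%

Change: €23686.13 − €48837.39 = -€25151.26.
Relative to the original: -€25151.26 ÷ €48837.39 ≈ -51.5%.
So the asking price decreased by 51.5%.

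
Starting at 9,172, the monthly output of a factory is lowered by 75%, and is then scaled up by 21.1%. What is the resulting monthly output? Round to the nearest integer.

2,777

75% decrease: 9,172 × 0.25 = 2293.
21.1% increase: 2293 × 1.211 = 2776.823 ≈ 2,777.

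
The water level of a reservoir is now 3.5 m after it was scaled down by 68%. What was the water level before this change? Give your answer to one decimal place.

The overall multiplier applied was 0.32.
So the original water level was 3.5 ÷ 0.32 ≈ 10.9 m.

10.9 m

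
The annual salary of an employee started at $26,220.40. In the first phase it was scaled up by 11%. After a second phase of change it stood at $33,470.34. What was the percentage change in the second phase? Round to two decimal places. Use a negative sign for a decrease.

After the first phase: $26,220.40 × 1.11 = $29104.644.
Second-phase multiplier: $33,470.34 ÷ $29104.644 ≈ 1.15.
That is a change of 15.00%.

15.00%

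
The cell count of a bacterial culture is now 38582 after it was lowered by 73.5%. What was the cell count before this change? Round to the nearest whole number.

The overall multiplier applied was 0.265.
So the original cell count was 38582 ÷ 0.265 ≈ 145592.

145592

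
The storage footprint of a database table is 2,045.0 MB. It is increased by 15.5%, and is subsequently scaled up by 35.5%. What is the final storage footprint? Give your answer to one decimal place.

After the 15.5% increase: 2,045.0 × 1.155 = 2361.975.
35.5% increase: 2361.975 × 1.355 = 3200.476125 ≈ 3,200.5.

3,200.5 MB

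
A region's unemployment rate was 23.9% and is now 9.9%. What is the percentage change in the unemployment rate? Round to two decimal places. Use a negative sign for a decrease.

The change is 9.9 − 23.9 = -14.0 percentage points.
Relative to the original 23.9%, that is -14.0 ÷ 23.9 ≈ -58.58%.

-58.58%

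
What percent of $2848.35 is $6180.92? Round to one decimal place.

$6180.92 ÷ $2848.35 ≈ 217.0%.

217.0%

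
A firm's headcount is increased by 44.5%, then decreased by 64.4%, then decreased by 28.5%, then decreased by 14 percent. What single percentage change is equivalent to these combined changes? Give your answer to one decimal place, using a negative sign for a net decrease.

-68.4%

A 44.5% increase multiplies by 1.445.
Then a 64.4% decrease: 1.445 × 0.356 = 0.51442.
Then a 28.5% decrease: 0.51442 × 0.715 = 0.3678103.
Then a 14% decrease: 0.3678103 × 0.86 = 0.316316858.
Overall factor 0.316316858, i.e. -68.4%.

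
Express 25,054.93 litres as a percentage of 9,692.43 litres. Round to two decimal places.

25,054.93 litres ÷ 9,692.43 litres ≈ 258.50%.

258.50%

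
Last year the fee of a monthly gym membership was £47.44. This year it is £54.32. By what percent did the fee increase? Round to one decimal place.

Change: £54.32 − £47.44 = £6.88.
Relative to the original: £6.88 ÷ £47.44 ≈ 14.5%.
So the fee increased by 14.5%.

14.5%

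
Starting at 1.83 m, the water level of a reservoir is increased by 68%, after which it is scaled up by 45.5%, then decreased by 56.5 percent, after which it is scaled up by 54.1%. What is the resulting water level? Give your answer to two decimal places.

68% increase: 1.83 × 1.68 = 3.0744.
45.5% increase: 3.0744 × 1.455 = 4.473252.
56.5% decrease: 4.473252 × 0.435 = 1.94586462.
After the 54.1% increase: 1.94586462 × 1.541 = 2.99857737942 ≈ 3.00.

3.00 m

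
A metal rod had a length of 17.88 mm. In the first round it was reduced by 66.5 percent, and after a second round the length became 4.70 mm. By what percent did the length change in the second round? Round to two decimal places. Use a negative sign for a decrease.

After the first round: 17.88 × 0.335 = 5.9898.
Second-round multiplier: 4.70 ÷ 5.9898 ≈ 0.784667.
That is a change of -21.53%.

-21.53%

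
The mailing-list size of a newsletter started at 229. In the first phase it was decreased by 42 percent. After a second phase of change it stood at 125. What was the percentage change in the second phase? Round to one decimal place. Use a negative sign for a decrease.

-5.9%

After the first phase: 229 × 0.58 = 132.82.
Second-phase multiplier: 125 ÷ 132.82 ≈ 0.94112.
That is a change of -5.9%.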